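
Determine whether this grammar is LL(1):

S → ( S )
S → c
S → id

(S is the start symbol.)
A grammar is LL(1) if for each non-terminal N with multiple productions, the predict sets of those productions are pairwise disjoint, where PREDICT(N → α) = (FIRST(α) \ {ε}) ∪ (FOLLOW(N) if α ⇒* ε).

For S:
  PREDICT(S → '(' S ')') = { '(' }
  PREDICT(S → c) = { 'c' }
  PREDICT(S → id) = { 'id' }

All predict sets are disjoint. The grammar IS LL(1).

Answer: Yes, the grammar is LL(1).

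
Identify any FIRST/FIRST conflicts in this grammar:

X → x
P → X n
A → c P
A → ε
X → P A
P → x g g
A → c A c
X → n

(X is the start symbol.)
Yes. X → x / X → P A on { 'x' }; X → P A / X → n on { 'n' }; P → X n / P → x g g on { 'x' }; A → c P / A → c A c on { 'c' }

A FIRST/FIRST conflict occurs when two productions N → α and N → β for the same non-terminal have FIRST(α) ∩ FIRST(β) ≠ ∅ (with ε ∈ FIRST of a nullable right-hand side, so two nullable alternatives also conflict).

FIRST sets of the non-terminals at (or reachable through a nullable prefix from) the front of some alternative:
  FIRST(P) = { 'n', 'x' }
  FIRST(X) = { 'n', 'x' }

Productions for X:
  X → x: FIRST = { 'x' }
  X → P A: FIRST = { 'n', 'x' }
  X → n: FIRST = { 'n' }
Productions for P:
  P → X n: FIRST = { 'n', 'x' }
  P → x g g: FIRST = { 'x' }
Productions for A:
  A → c P: FIRST = { 'c' }
  A → ε: FIRST = { ε }
  A → c A c: FIRST = { 'c' }

Conflict for X: X → x and X → P A
  Overlap: { 'x' }
Conflict for X: X → P A and X → n
  Overlap: { 'n' }
Conflict for P: P → X n and P → x g g
  Overlap: { 'x' }
Conflict for A: A → c P and A → c A c
  Overlap: { 'c' }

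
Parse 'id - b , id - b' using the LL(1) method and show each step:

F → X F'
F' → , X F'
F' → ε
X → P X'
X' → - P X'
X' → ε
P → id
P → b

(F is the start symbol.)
Stack is shown with the top on the left.

Stack        Input              Action
--------------------------------------
F $          id - b , id - b $  output F → X F'
X F' $       id - b , id - b $  output X → P X'
P X' F' $    id - b , id - b $  output P → id
id X' F' $   id - b , id - b $  match 'id'
X' F' $      - b , id - b $     output X' → - P X'
- P X' F' $  - b , id - b $     match '-'
P X' F' $    b , id - b $       output P → b
b X' F' $    b , id - b $       match 'b'
X' F' $      , id - b $         output X' → ε
F' $         , id - b $         output F' → , X F'
, X F' $     , id - b $         match ','
X F' $       id - b $           output X → P X'
P X' F' $    id - b $           output P → id
id X' F' $   id - b $           match 'id'
X' F' $      - b $              output X' → - P X'
- P X' F' $  - b $              match '-'
P X' F' $    b $                output P → b
b X' F' $    b $                match 'b'
X' F' $      $                  output X' → ε
F' $         $                  output F' → ε
$            $                  accept

The string is accepted.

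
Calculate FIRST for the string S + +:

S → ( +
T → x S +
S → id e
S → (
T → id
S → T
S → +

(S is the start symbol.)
{ '(', '+', 'id', 'x' }

FIRST sets of the non-terminals involved (from the grammar, by fixed-point iteration):
  FIRST(S) = { '(', '+', 'id', 'x' }

To compute FIRST(S + +), process the symbols left to right:
Symbol S is a non-terminal. Add FIRST(S) \ {ε} = { '(', '+', 'id', 'x' }
S is not nullable (ε ∉ FIRST(S)), so stop here.
FIRST(S + +) = { '(', '+', 'id', 'x' }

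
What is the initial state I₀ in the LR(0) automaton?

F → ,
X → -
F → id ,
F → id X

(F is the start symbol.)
{ [F → . ,], [F → . id ,], [F → . id X], [F' → . F] }

First, augment the grammar with F' → F
I₀ = CLOSURE({ [F' → . F] }):
  [F' → . F] has the dot before F: add [F → . ,], [F → . id ,], [F → . id X]
No further items can be added.

I₀ = { [F → . ,], [F → . id ,], [F → . id X], [F' → . F] }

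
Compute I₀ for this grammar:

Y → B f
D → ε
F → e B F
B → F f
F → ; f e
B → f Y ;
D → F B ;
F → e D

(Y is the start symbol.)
First, augment the grammar with Y' → Y
I₀ = CLOSURE({ [Y' → . Y] }):
  [Y' → . Y] has the dot before Y: add [Y → . B f]
  [Y → . B f] has the dot before B: add [B → . F f], [B → . f Y ;]
  [B → . F f] has the dot before F: add [F → . e B F], [F → . ; f e], [F → . e D]
No further items can be added.

I₀ = { [B → . F f], [B → . f Y ;], [F → . ; f e], [F → . e B F], [F → . e D], [Y → . B f], [Y' → . Y] }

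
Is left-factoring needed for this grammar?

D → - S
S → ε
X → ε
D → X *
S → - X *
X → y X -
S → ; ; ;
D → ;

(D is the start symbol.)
Left-factoring is needed when two productions for the same non-terminal
share a common prefix on the right-hand side.

Productions for D:
  D → - S
  D → X *
  D → ;
Productions for S:
  S → ε
  S → - X *
  S → ; ; ;
Productions for X:
  X → ε
  X → y X -

No common prefixes found.

Answer: No, left-factoring is not needed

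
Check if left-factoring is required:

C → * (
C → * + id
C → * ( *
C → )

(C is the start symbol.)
Yes, C has productions with common prefix '*'

Left-factoring is needed when two productions for the same non-terminal
share a common prefix on the right-hand side.

Productions for C:
  C → * (
  C → * + id
  C → * ( *
  C → )

Found common prefix '*' in productions for C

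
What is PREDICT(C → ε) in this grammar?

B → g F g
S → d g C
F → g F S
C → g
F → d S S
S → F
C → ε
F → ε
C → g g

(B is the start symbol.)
PREDICT(C → ε) = (FIRST(RHS) \ {ε}) ∪ (FOLLOW(C) if ε ∈ FIRST(RHS), i.e. RHS ⇒* ε)
The right-hand side is ε (FIRST(ε) = { ε }), so the predict set is FOLLOW(C) = { 'd', 'g' }
PREDICT(C → ε) = { 'd', 'g' }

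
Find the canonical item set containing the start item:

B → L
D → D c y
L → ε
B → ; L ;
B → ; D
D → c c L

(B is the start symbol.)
{ [B → . ; D], [B → . ; L ;], [B → . L], [B' → . B], [L → .] }

First, augment the grammar with B' → B
I₀ = CLOSURE({ [B' → . B] }):
  [B' → . B] has the dot before B: add [B → . L], [B → . ; L ;], [B → . ; D]
  [B → . L] has the dot before L: add [L → .]
No further items can be added.

I₀ = { [B → . ; D], [B → . ; L ;], [B → . L], [B' → . B], [L → .] }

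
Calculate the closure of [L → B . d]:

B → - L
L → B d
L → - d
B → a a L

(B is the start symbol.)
To compute CLOSURE, for each item [A → α.Bβ] where B is a non-terminal, add [B → .γ] for all productions B → γ; repeat for the newly added items until nothing changes.

Start with: [L → B . d]
The dot precedes the terminal d, so nothing is added.

CLOSURE = { [L → B . d] }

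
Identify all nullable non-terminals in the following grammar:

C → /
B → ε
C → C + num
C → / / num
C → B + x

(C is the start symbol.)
ε-productions: B → ε
So B is immediately nullable.
No further non-terminal can be added: every production for the remaining non-terminals contains a terminal or a non-nullable non-terminal.
Nullable = { 'B' }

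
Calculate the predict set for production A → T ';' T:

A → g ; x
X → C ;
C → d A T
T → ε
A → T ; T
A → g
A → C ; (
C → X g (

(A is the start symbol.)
{ ';' }

PREDICT(A → T ';' T) = (FIRST(RHS) \ {ε}) ∪ (FOLLOW(A) if ε ∈ FIRST(RHS), i.e. RHS ⇒* ε)
FIRST(T) = { ε }
FIRST(T ';' T) = { ';' }
ε ∉ FIRST(T ';' T), so FOLLOW(A) is not added.
PREDICT(A → T ';' T) = { ';' }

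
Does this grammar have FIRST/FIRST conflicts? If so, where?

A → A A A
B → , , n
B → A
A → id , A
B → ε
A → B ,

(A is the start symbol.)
A FIRST/FIRST conflict occurs when two productions N → α and N → β for the same non-terminal have FIRST(α) ∩ FIRST(β) ≠ ∅ (with ε ∈ FIRST of a nullable right-hand side, so two nullable alternatives also conflict).

FIRST sets of the non-terminals at (or reachable through a nullable prefix from) the front of some alternative:
  FIRST(A) = { ',', 'id' }
  FIRST(B) = { ',', 'id', ε }

Productions for A:
  A → A A A: FIRST = { ',', 'id' }
  A → id , A: FIRST = { 'id' }
  A → B ,: FIRST = { ',', 'id' }
Productions for B:
  B → , , n: FIRST = { ',' }
  B → A: FIRST = { ',', 'id' }
  B → ε: FIRST = { ε }

Conflict for A: A → A A A and A → id , A
  Overlap: { 'id' }
Conflict for A: A → A A A and A → B ,
  Overlap: { ',', 'id' }
Conflict for A: A → id , A and A → B ,
  Overlap: { 'id' }
Conflict for B: B → , , n and B → A
  Overlap: { ',' }

Answer: Yes. A → A A A / A → id ',' A on { 'id' }; A → A A A / A → B ',' on { ',', 'id' }; A → id ',' A / A → B ',' on { 'id' }; B → ',' ',' n / B → A on { ',' }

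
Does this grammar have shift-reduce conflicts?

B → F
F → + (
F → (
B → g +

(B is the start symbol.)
No shift-reduce conflicts

Augment with B' → B and build the canonical LR(0) collection (I0 = CLOSURE({[B' → . B]}), then GOTO on every symbol after a dot until no new states appear). It has 8 states:
  I0: { [B → . F], [B → . g +], [B' → . B], [F → . (], [F → . + (] }  — shift
  I1: { [F → ( .] }  — reduce
  I2: { [F → + . (] }  — shift
  I3: { [B' → B .] }  — accept
  I4: { [B → F .] }  — reduce
  I5: { [B → g . +] }  — shift
  I6: { [B → g + .] }  — reduce
  I7: { [F → + ( .] }  — reduce

No state contains both a complete item and a shift item.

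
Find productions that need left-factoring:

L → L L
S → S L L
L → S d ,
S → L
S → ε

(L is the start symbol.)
Left-factoring is needed when two productions for the same non-terminal
share a common prefix on the right-hand side.

Productions for L:
  L → L L
  L → S d ,
Productions for S:
  S → S L L
  S → L
  S → ε

No common prefixes found.

Answer: No, left-factoring is not needed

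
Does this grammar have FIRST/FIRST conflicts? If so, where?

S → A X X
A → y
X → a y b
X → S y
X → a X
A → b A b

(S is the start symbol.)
Yes. X → a y b / X → a X on { 'a' }

A FIRST/FIRST conflict occurs when two productions N → α and N → β for the same non-terminal have FIRST(α) ∩ FIRST(β) ≠ ∅ (with ε ∈ FIRST of a nullable right-hand side, so two nullable alternatives also conflict).

FIRST sets of the non-terminals at (or reachable through a nullable prefix from) the front of some alternative:
  FIRST(S) = { 'b', 'y' }

Productions for A:
  A → y: FIRST = { 'y' }
  A → b A b: FIRST = { 'b' }
Productions for X:
  X → a y b: FIRST = { 'a' }
  X → S y: FIRST = { 'b', 'y' }
  X → a X: FIRST = { 'a' }
S has only one production, so no FIRST/FIRST conflict is possible there.

Conflict for X: X → a y b and X → a X
  Overlap: { 'a' }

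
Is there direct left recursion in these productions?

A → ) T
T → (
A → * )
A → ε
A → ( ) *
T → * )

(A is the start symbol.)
Direct left recursion occurs when N → N α for some non-terminal N (the right-hand side begins with the left-hand side itself).

A → ) T: starts with ')'
T → (: starts with '('
A → * ): starts with '*'
A → ε: starts with ε
A → ( ) *: starts with '('
T → * ): starts with '*'

No direct left recursion found.

Answer: No direct left recursion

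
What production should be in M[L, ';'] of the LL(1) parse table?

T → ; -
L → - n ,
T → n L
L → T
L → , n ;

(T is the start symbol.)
To find M[L, ';'], we find productions for L where ';' is in the predict set (PREDICT(N → α) = (FIRST(α) \ {ε}) ∪ (FOLLOW(N) if α ⇒* ε)).

Relevant sets:
  FIRST(T) = { ';', 'n' }

L → - n ,: PREDICT = { '-' }
L → T: PREDICT = { ';', 'n' }
  ';' is in predict set, so this production goes in M[L, ';']
L → , n ;: PREDICT = { ',' }

M[L, ';'] = L → T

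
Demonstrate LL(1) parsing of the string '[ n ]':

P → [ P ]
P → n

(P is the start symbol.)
Stack is shown with the top on the left.

Stack    Input    Action
------------------------
P $      [ n ] $  output P → [ P ]
[ P ] $  [ n ] $  match '['
P ] $    n ] $    output P → n
n ] $    n ] $    match 'n'
] $      ] $      match ']'
$        $        accept

The string is accepted.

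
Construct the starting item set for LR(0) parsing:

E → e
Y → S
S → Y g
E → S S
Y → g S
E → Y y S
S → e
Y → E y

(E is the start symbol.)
First, augment the grammar with E' → E
I₀ = CLOSURE({ [E' → . E] }):
  [E' → . E] has the dot before E: add [E → . e], [E → . S S], [E → . Y y S]
  [E → . S S] has the dot before S: add [S → . Y g], [S → . e]
  [E → . Y y S] has the dot before Y: add [Y → . S], [Y → . g S], [Y → . E y]
No further items can be added.

I₀ = { [E → . S S], [E → . Y y S], [E → . e], [E' → . E], [S → . Y g], [S → . e], [Y → . E y], [Y → . S], [Y → . g S] }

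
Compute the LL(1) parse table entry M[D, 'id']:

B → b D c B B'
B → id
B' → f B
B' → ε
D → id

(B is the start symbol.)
To find M[D, 'id'], we find productions for D where 'id' is in the predict set (PREDICT(N → α) = (FIRST(α) \ {ε}) ∪ (FOLLOW(N) if α ⇒* ε)).

D → id: PREDICT = { 'id' }
  'id' is in predict set, so this production goes in M[D, 'id']

M[D, 'id'] = D → id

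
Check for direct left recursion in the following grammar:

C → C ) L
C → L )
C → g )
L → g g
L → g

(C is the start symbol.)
Yes, C is left-recursive

C → C ) L: LEFT RECURSIVE (starts with C)
C → L ): starts with L
C → g ): starts with g
L → g g: starts with g
L → g: starts with g

The grammar has direct left recursion on: C.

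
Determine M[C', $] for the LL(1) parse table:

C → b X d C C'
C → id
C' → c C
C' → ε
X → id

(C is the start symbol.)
To find M[C', $], we find productions for C' where $ is in the predict set (PREDICT(N → α) = (FIRST(α) \ {ε}) ∪ (FOLLOW(N) if α ⇒* ε)).

Relevant sets:
  FOLLOW(C') = { $, 'c' }

C' → c C: PREDICT = { 'c' }
C' → ε: PREDICT = { $, 'c' }
  $ is in predict set, so this production goes in M[C', $]

M[C', $] = C' → ε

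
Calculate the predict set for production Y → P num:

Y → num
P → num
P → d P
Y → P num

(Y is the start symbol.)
{ 'd', 'num' }

PREDICT(Y → P num) = (FIRST(RHS) \ {ε}) ∪ (FOLLOW(Y) if ε ∈ FIRST(RHS), i.e. RHS ⇒* ε)
FIRST(P) = { 'd', 'num' }
FIRST(P num) = { 'd', 'num' }
ε ∉ FIRST(P num), so FOLLOW(Y) is not added.
PREDICT(Y → P num) = { 'd', 'num' }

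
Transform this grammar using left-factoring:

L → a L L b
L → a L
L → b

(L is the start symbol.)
Left-factoring transforms A → αβ₁ | αβ₂ into A → αA' and A' → β₁ | β₂
(α is the longest common prefix among the alternatives). Repeat until
no nonterminal has two alternatives with a common prefix.

Round 1: L has alternatives sharing prefix 'a L'. Introduce L': L → a L L'
  Add: L' → L b
  Add: L' → ε

No remaining common prefixes — done.

Resulting grammar:
L → a L L'
L' → L b
L' → ε
L → b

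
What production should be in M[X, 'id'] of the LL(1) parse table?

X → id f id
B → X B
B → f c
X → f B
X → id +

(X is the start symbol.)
X → id f id, X → id +

To find M[X, 'id'], we find productions for X where 'id' is in the predict set (PREDICT(N → α) = (FIRST(α) \ {ε}) ∪ (FOLLOW(N) if α ⇒* ε)).

X → id f id: PREDICT = { 'id' }
  'id' is in predict set, so this production goes in M[X, 'id']
X → f B: PREDICT = { 'f' }
X → id +: PREDICT = { 'id' }
  'id' is in predict set, so this production goes in M[X, 'id']

M[X, 'id'] = X → id f id, X → id +  (a multiply-defined cell — the grammar is not LL(1))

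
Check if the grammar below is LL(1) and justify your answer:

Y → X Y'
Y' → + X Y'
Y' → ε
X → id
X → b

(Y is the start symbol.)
Yes, the grammar is LL(1).

A grammar is LL(1) if for each non-terminal N with multiple productions, the predict sets of those productions are pairwise disjoint, where PREDICT(N → α) = (FIRST(α) \ {ε}) ∪ (FOLLOW(N) if α ⇒* ε).

Relevant sets:
  FOLLOW(Y') = { $ }

For Y':
  PREDICT(Y' → '+' X Y') = { '+' }
  PREDICT(Y' → ε) = { $ }
For X:
  PREDICT(X → id) = { 'id' }
  PREDICT(X → b) = { 'b' }
Y has a single production, so nothing to check there.

All predict sets are disjoint. The grammar IS LL(1).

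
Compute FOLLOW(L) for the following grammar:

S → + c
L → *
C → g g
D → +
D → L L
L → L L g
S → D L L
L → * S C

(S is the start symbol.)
In D → L L: L is followed by L, add FIRST(L) \ {ε} = { '*' }
In D → L L: L is at the end, add FOLLOW(D)
In L → L L g: L is followed by L g, add FIRST(L g) \ {ε} = { '*' }
In L → L L g: L is followed by g, add FIRST(g) \ {ε} = { 'g' }
In S → D L L: L is followed by L, add FIRST(L) \ {ε} = { '*' }
In S → D L L: L is at the end, add FOLLOW(S)

The FOLLOW sets referred to above (computed the same way, to a fixed point):
  FOLLOW(D) = { '*' }
  FOLLOW(S) = { $, 'g' }

Taking the union: FOLLOW(L) = { $, '*', 'g' }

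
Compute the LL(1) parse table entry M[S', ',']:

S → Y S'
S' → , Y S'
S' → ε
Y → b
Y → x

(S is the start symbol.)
To find M[S', ','], we find productions for S' where ',' is in the predict set (PREDICT(N → α) = (FIRST(α) \ {ε}) ∪ (FOLLOW(N) if α ⇒* ε)).

Relevant sets:
  FOLLOW(S') = { $ }

S' → , Y S': PREDICT = { ',' }
  ',' is in predict set, so this production goes in M[S', ',']
S' → ε: PREDICT = { $ }

M[S', ','] = S' → , Y S'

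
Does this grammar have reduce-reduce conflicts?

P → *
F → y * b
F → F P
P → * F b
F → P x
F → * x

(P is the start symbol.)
No reduce-reduce conflicts

A reduce-reduce conflict occurs when an LR(0) state has two complete items [A → α .] and [B → β .] — both call for a reduction, and with no lookahead the parser cannot choose between them.

Augment with P' → P and build the canonical LR(0) collection (I0 = CLOSURE({[P' → . P]}), then GOTO on every symbol after a dot until no new states appear). It has 13 states:
  I0: { [P → . * F b], [P → . *], [P' → . P] }  — shift
  I1: { [F → . * x], [F → . F P], [F → . P x], [F → . y * b], [P → * . F b], [P → * .], [P → . * F b], [P → . *] }  — shift, reduce
  I2: { [P' → P .] }  — accept
  I3: { [F → * . x], [F → . * x], [F → . F P], [F → . P x], [F → . y * b], [P → * . F b], [P → * .], [P → . * F b], [P → . *] }  — shift, reduce
  I4: { [F → F . P], [P → * F . b], [P → . * F b], [P → . *] }  — shift
  I5: { [F → P . x] }  — shift
  I6: { [F → y . * b] }  — shift
  I7: { [F → y * . b] }  — shift
  I8: { [F → y * b .] }  — reduce
  I9: { [F → P x .] }  — reduce
  I10: { [F → F P .] }  — reduce
  I11: { [P → * F b .] }  — reduce
  I12: { [F → * x .] }  — reduce

No state contains more than one complete item.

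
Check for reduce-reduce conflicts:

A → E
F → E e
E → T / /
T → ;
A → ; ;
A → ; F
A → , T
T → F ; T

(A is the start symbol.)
Yes — I14: [A → ; ; .] vs [T → ; .]

A reduce-reduce conflict occurs when an LR(0) state has two complete items [A → α .] and [B → β .] — both call for a reduction, and with no lookahead the parser cannot choose between them.

Augment with A' → A and build the canonical LR(0) collection (I0 = CLOSURE({[A' → . A]}), then GOTO on every symbol after a dot until no new states appear). It has 17 states:
  I0: { [A → . , T], [A → . ; ;], [A → . ; F], [A → . E], [A' → . A], [E → . T / /], [F → . E e], [T → . ;], [T → . F ; T] }  — shift
  I1: { [A → , . T], [E → . T / /], [F → . E e], [T → . ;], [T → . F ; T] }  — shift
  I2: { [A → ; . ;], [A → ; . F], [E → . T / /], [F → . E e], [T → . ;], [T → . F ; T], [T → ; .] }  — shift, reduce
  I3: { [A' → A .] }  — accept
  I4: { [A → E .], [F → E . e] }  — shift, reduce
  I5: { [T → F . ; T] }  — shift
  I6: { [E → T . / /] }  — shift
  I7: { [E → T / . /] }  — shift
  I8: { [E → T / / .] }  — reduce
  I9: { [E → . T / /], [F → . E e], [T → . ;], [T → . F ; T], [T → F ; . T] }  — shift
  I10: { [T → ; .] }  — reduce
  I11: { [F → E . e] }  — shift
  I12: { [E → T . / /], [T → F ; T .] }  — shift, reduce
  I13: { [F → E e .] }  — reduce
  I14: { [A → ; ; .], [T → ; .] }  — 2 reduces
  I15: { [A → ; F .], [T → F . ; T] }  — shift, reduce
  I16: { [A → , T .], [E → T . / /] }  — shift, reduce

I14 contains complete items [A → ; ; .], [T → ; .] — reduce-reduce conflict.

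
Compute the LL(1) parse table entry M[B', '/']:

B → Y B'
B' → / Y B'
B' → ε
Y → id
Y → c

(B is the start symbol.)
To find M[B', '/'], we find productions for B' where '/' is in the predict set (PREDICT(N → α) = (FIRST(α) \ {ε}) ∪ (FOLLOW(N) if α ⇒* ε)).

Relevant sets:
  FOLLOW(B') = { $ }

B' → / Y B': PREDICT = { '/' }
  '/' is in predict set, so this production goes in M[B', '/']
B' → ε: PREDICT = { $ }

M[B', '/'] = B' → / Y B'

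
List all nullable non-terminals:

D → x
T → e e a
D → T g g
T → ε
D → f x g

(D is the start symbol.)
ε-productions: T → ε
So T is immediately nullable.
No further non-terminal can be added: every production for the remaining non-terminals contains a terminal or a non-nullable non-terminal.
Nullable = { 'T' }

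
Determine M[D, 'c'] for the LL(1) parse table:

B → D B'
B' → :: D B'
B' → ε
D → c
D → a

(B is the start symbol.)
To find M[D, 'c'], we find productions for D where 'c' is in the predict set (PREDICT(N → α) = (FIRST(α) \ {ε}) ∪ (FOLLOW(N) if α ⇒* ε)).

D → c: PREDICT = { 'c' }
  'c' is in predict set, so this production goes in M[D, 'c']
D → a: PREDICT = { 'a' }

M[D, 'c'] = D → c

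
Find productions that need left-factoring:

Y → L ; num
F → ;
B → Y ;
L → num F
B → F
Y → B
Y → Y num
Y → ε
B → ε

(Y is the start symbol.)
No, left-factoring is not needed

Left-factoring is needed when two productions for the same non-terminal
share a common prefix on the right-hand side.

Productions for Y:
  Y → L ; num
  Y → B
  Y → Y num
  Y → ε
Productions for B:
  B → Y ;
  B → F
  B → ε

No common prefixes found.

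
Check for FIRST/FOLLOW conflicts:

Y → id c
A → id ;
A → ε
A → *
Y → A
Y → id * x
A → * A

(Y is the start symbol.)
No FIRST/FOLLOW conflicts.

A FIRST/FOLLOW conflict occurs when a non-terminal N has a nullable alternative N → β (β ⇒* ε) and another alternative N → α with FIRST(α) ∩ FOLLOW(N) ≠ ∅: on such a lookahead the parser cannot decide between expanding α and letting N vanish via β.

Nullable non-terminals: A, Y.
FIRST sets used below: FIRST(A) = { '*', 'id', ε }

A: nullable alternative(s) A → ε; FOLLOW(A) = { $ }
  A → id ;: FIRST \ {ε} = { 'id' } — disjoint from FOLLOW(A)
  A → ε: FIRST \ {ε} = { } — this is the only nullable alternative, skip
  A → *: FIRST \ {ε} = { '*' } — disjoint from FOLLOW(A)
  A → * A: FIRST \ {ε} = { '*' } — disjoint from FOLLOW(A)

Y: nullable alternative(s) Y → A; FOLLOW(Y) = { $ }
  Y → id c: FIRST \ {ε} = { 'id' } — disjoint from FOLLOW(Y)
  Y → A: FIRST \ {ε} = { '*', 'id' } — this is the only nullable alternative, skip
  Y → id * x: FIRST \ {ε} = { 'id' } — disjoint from FOLLOW(Y)

No FIRST/FOLLOW conflicts found.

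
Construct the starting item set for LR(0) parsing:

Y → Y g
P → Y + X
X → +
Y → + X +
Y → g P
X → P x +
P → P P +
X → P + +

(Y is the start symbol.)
{ [Y → . + X +], [Y → . Y g], [Y → . g P], [Y' → . Y] }

First, augment the grammar with Y' → Y
I₀ = CLOSURE({ [Y' → . Y] }):
  [Y' → . Y] has the dot before Y: add [Y → . Y g], [Y → . + X +], [Y → . g P]
No further items can be added.

I₀ = { [Y → . + X +], [Y → . Y g], [Y → . g P], [Y' → . Y] }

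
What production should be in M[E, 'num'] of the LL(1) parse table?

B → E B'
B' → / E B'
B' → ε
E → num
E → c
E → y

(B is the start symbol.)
E → num

To find M[E, 'num'], we find productions for E where 'num' is in the predict set (PREDICT(N → α) = (FIRST(α) \ {ε}) ∪ (FOLLOW(N) if α ⇒* ε)).

E → num: PREDICT = { 'num' }
  'num' is in predict set, so this production goes in M[E, 'num']
E → c: PREDICT = { 'c' }
E → y: PREDICT = { 'y' }

M[E, 'num'] = E → num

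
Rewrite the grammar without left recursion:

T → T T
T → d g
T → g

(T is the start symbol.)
T is directly left-recursive. The standard transformation for
  A → A α₁ | ... | A α_m | β₁ | ... | β_n
is
  A  → β₁ A' | ... | β_n A'
  A' → α₁ A' | ... | α_m A' | ε

T → d g becomes T → d g T'
T → g becomes T → g T'
T → T T becomes T' → T T'
Add T' → ε

Resulting grammar:
T → d g T'
T → g T'
T' → T T'
T' → ε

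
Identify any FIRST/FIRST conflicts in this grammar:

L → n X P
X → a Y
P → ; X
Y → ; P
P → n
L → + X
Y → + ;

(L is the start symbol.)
Productions for L:
  L → n X P: FIRST = { 'n' }
  L → + X: FIRST = { '+' }
Productions for P:
  P → ; X: FIRST = { ';' }
  P → n: FIRST = { 'n' }
Productions for Y:
  Y → ; P: FIRST = { ';' }
  Y → + ;: FIRST = { '+' }
X has only one production, so no FIRST/FIRST conflict is possible there.

All alternatives of each non-terminal have pairwise disjoint FIRST sets.

Answer: No FIRST/FIRST conflicts.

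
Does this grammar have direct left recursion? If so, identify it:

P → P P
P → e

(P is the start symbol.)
Yes, P is left-recursive

Direct left recursion occurs when N → N α for some non-terminal N (the right-hand side begins with the left-hand side itself).

P → P P: LEFT RECURSIVE (starts with P)
P → e: starts with e

The grammar has direct left recursion on: P.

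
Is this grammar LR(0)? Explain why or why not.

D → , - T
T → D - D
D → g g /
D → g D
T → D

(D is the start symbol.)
No. Shift-reduce conflict between [T → D .] and [T → D . - D]

Augment with D' → D and build the canonical LR(0) collection (I0 = CLOSURE({[D' → . D]}), then GOTO on every symbol after a dot until no new states appear). It has 12 states:
  I0: { [D → . , - T], [D → . g D], [D → . g g /], [D' → . D] }  — shift
  I1: { [D → , . - T] }  — shift
  I2: { [D' → D .] }  — accept
  I3: { [D → . , - T], [D → . g D], [D → . g g /], [D → g . D], [D → g . g /] }  — shift
  I4: { [D → g D .] }  — reduce
  I5: { [D → . , - T], [D → . g D], [D → . g g /], [D → g . D], [D → g . g /], [D → g g . /] }  — shift
  I6: { [D → g g / .] }  — reduce
  I7: { [D → , - . T], [D → . , - T], [D → . g D], [D → . g g /], [T → . D - D], [T → . D] }  — shift
  I8: { [T → D . - D], [T → D .] }  — shift, reduce
  I9: { [D → , - T .] }  — reduce
  I10: { [D → . , - T], [D → . g D], [D → . g g /], [T → D - . D] }  — shift
  I11: { [T → D - D .] }  — reduce

Conflict in state I8:
  Shift-reduce conflict between [T → D .] and [T → D . - D]
So the grammar is NOT LR(0).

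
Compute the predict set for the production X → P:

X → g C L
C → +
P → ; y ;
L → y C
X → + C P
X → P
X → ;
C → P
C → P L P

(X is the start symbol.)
PREDICT(X → P) = (FIRST(RHS) \ {ε}) ∪ (FOLLOW(X) if ε ∈ FIRST(RHS), i.e. RHS ⇒* ε)
FIRST(P) = { ';' }
FIRST(P) = { ';' }
ε ∉ FIRST(P), so FOLLOW(X) is not added.
PREDICT(X → P) = { ';' }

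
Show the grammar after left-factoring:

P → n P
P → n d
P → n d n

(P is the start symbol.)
P → n P'
P' → P
P' → d P''
P'' → ε
P'' → n

Left-factoring transforms A → αβ₁ | αβ₂ into A → αA' and A' → β₁ | β₂
(α is the longest common prefix among the alternatives). Repeat until
no nonterminal has two alternatives with a common prefix.

Round 1: P has alternatives sharing prefix 'n'. Introduce P': P → n P'
  Add: P' → P
  Add: P' → d
  Add: P' → d n

Round 2: P' has alternatives sharing prefix 'd'. Introduce P'': P' → d P''
  Add: P'' → ε
  Add: P'' → n

No remaining common prefixes — done.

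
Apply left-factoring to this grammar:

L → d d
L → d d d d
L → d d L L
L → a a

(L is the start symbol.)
Left-factoring transforms A → αβ₁ | αβ₂ into A → αA' and A' → β₁ | β₂
(α is the longest common prefix among the alternatives). Repeat until
no nonterminal has two alternatives with a common prefix.

Round 1: L has alternatives sharing prefix 'd d'. Introduce L': L → d d L'
  Add: L' → ε
  Add: L' → d d
  Add: L' → L L

No remaining common prefixes — done.

Resulting grammar:
L → d d L'
L' → ε
L' → d d
L' → L L
L → a a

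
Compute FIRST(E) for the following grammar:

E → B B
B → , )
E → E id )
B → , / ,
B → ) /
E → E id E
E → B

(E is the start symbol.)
{ ')', ',' }

To compute FIRST(E), examine every production with E on the left-hand side, reading each right-hand side left to right until a non-nullable symbol is reached.

FIRST sets of the other non-terminals involved (by the same procedure, iterated to a fixed point):
  FIRST(B) = { ')', ',' }

From E → B B:
  - B is a non-terminal: add FIRST(B) \ {ε} = { ')', ',' }
    B is not nullable, so stop
From E → E id ):
  - E is the symbol being defined: contributes nothing new
    E is not nullable, so stop
From E → E id E:
  - E is the symbol being defined: contributes nothing new
    E is not nullable, so stop
From E → B:
  - B is a non-terminal: add FIRST(B) \ {ε} = { ')', ',' }
    B is not nullable, so stop

Collecting: FIRST(E) = { ')', ',' }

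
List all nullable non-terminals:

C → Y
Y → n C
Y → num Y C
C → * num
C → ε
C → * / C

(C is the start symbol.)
{ 'C' }

ε-productions: C → ε
So C is immediately nullable.
No further non-terminal can be added: every production for the remaining non-terminals contains a terminal or a non-nullable non-terminal.
Nullable = { 'C' }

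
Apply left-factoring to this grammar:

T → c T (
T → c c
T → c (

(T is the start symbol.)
Left-factoring transforms A → αβ₁ | αβ₂ into A → αA' and A' → β₁ | β₂
(α is the longest common prefix among the alternatives). Repeat until
no nonterminal has two alternatives with a common prefix.

Round 1: T has alternatives sharing prefix 'c'. Introduce T': T → c T'
  Add: T' → T (
  Add: T' → c
  Add: T' → (

No remaining common prefixes — done.

Resulting grammar:
T → c T'
T' → T (
T' → c
T' → (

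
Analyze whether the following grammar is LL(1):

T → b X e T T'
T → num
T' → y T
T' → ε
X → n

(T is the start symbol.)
No. Predict set conflict for T': { 'y' }

A grammar is LL(1) if for each non-terminal N with multiple productions, the predict sets of those productions are pairwise disjoint, where PREDICT(N → α) = (FIRST(α) \ {ε}) ∪ (FOLLOW(N) if α ⇒* ε).

Relevant sets:
  FOLLOW(T') = { $, 'y' }

For T:
  PREDICT(T → b X e T T') = { 'b' }
  PREDICT(T → num) = { 'num' }
For T':
  PREDICT(T' → y T) = { 'y' }
  PREDICT(T' → ε) = { $, 'y' }
X has a single production, so nothing to check there.

Conflict found: Predict set conflict for T': { 'y' }
The grammar is NOT LL(1).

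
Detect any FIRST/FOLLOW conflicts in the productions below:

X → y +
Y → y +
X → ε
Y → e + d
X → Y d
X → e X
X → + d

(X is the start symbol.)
No FIRST/FOLLOW conflicts.

Nullable non-terminals: X.
FIRST sets used below: FIRST(Y) = { 'e', 'y' }

X: nullable alternative(s) X → ε; FOLLOW(X) = { $ }
  X → y +: FIRST \ {ε} = { 'y' } — disjoint from FOLLOW(X)
  X → ε: FIRST \ {ε} = { } — this is the only nullable alternative, skip
  X → Y d: FIRST \ {ε} = { 'e', 'y' } — disjoint from FOLLOW(X)
  X → e X: FIRST \ {ε} = { 'e' } — disjoint from FOLLOW(X)
  X → + d: FIRST \ {ε} = { '+' } — disjoint from FOLLOW(X)

Y has no nullable alternative, so no FIRST/FOLLOW check is needed there.

No FIRST/FOLLOW conflicts found.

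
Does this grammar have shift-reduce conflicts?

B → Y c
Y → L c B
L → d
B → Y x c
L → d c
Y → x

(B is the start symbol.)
Yes — I4: [L → d .] vs [L → d . c]

Augment with B' → B and build the canonical LR(0) collection (I0 = CLOSURE({[B' → . B]}), then GOTO on every symbol after a dot until no new states appear). It has 12 states:
  I0: { [B → . Y c], [B → . Y x c], [B' → . B], [L → . d c], [L → . d], [Y → . L c B], [Y → . x] }  — shift
  I1: { [B' → B .] }  — accept
  I2: { [Y → L . c B] }  — shift
  I3: { [B → Y . c], [B → Y . x c] }  — shift
  I4: { [L → d . c], [L → d .] }  — shift, reduce
  I5: { [Y → x .] }  — reduce
  I6: { [L → d c .] }  — reduce
  I7: { [B → Y c .] }  — reduce
  I8: { [B → Y x . c] }  — shift
  I9: { [B → Y x c .] }  — reduce
  I10: { [B → . Y c], [B → . Y x c], [L → . d c], [L → . d], [Y → . L c B], [Y → . x], [Y → L c . B] }  — shift
  I11: { [Y → L c B .] }  — reduce

I4 contains reduce item [L → d .] and shift item [L → d . c] — shift-reduce conflict.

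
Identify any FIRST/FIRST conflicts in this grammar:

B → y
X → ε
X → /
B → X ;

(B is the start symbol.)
No FIRST/FIRST conflicts.

FIRST sets of the non-terminals at (or reachable through a nullable prefix from) the front of some alternative:
  FIRST(X) = { '/', ε }

Productions for B:
  B → y: FIRST = { 'y' }
  B → X ;: FIRST = { '/', ';' }
Productions for X:
  X → ε: FIRST = { ε }
  X → /: FIRST = { '/' }

All alternatives of each non-terminal have pairwise disjoint FIRST sets.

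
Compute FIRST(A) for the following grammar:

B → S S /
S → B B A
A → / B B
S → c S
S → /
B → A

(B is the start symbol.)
{ '/' }

From A → / B B:
  - '/' is a terminal: add '/' and stop

Collecting: FIRST(A) = { '/' }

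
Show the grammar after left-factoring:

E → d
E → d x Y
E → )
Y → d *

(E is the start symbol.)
E → d E'
E' → ε
E' → x Y
E → )
Y → d *

Left-factoring transforms A → αβ₁ | αβ₂ into A → αA' and A' → β₁ | β₂
(α is the longest common prefix among the alternatives). Repeat until
no nonterminal has two alternatives with a common prefix.

Round 1: E has alternatives sharing prefix 'd'. Introduce E': E → d E'
  Add: E' → ε
  Add: E' → x Y

No remaining common prefixes — done.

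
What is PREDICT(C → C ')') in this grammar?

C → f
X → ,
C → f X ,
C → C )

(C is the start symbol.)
{ 'f' }

PREDICT(C → C ')') = (FIRST(RHS) \ {ε}) ∪ (FOLLOW(C) if ε ∈ FIRST(RHS), i.e. RHS ⇒* ε)
FIRST(C) = { 'f' }
FIRST(C ')') = { 'f' }
ε ∉ FIRST(C ')'), so FOLLOW(C) is not added.
PREDICT(C → C ')') = { 'f' }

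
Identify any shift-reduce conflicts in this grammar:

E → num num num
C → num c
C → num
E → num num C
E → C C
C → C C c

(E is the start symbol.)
Yes — I3: [C → num .] vs [C → num . c]; I6: [E → num num C .] vs [C → . num]; I7: [C → num .] vs [C → num . c]; I9: [C → num .] vs [C → num . c]; I11: [E → C C .] vs [C → C C . c]

Augment with E' → E and build the canonical LR(0) collection (I0 = CLOSURE({[E' → . E]}), then GOTO on every symbol after a dot until no new states appear). It has 12 states:
  I0: { [C → . C C c], [C → . num c], [C → . num], [E → . C C], [E → . num num C], [E → . num num num], [E' → . E] }  — shift
  I1: { [C → . C C c], [C → . num c], [C → . num], [C → C . C c], [E → C . C] }  — shift
  I2: { [E' → E .] }  — accept
  I3: { [C → num . c], [C → num .], [E → num . num C], [E → num . num num] }  — shift, reduce
  I4: { [C → num c .] }  — reduce
  I5: { [C → . C C c], [C → . num c], [C → . num], [E → num num . C], [E → num num . num] }  — shift
  I6: { [C → . C C c], [C → . num c], [C → . num], [C → C . C c], [E → num num C .] }  — shift, reduce
  I7: { [C → num . c], [C → num .], [E → num num num .] }  — shift, 2 reduces
  I8: { [C → . C C c], [C → . num c], [C → . num], [C → C . C c], [C → C C . c] }  — shift
  I9: { [C → num . c], [C → num .] }  — shift, reduce
  I10: { [C → C C c .] }  — reduce
  I11: { [C → . C C c], [C → . num c], [C → . num], [C → C . C c], [C → C C . c], [E → C C .] }  — shift, reduce

I3 contains reduce item [C → num .] and shift items [C → num . c], [E → num . num C], [E → num . num num] — shift-reduce conflict.
I6 contains reduce item [E → num num C .] and shift items [C → . num], [C → . num c] — shift-reduce conflict.
I7 contains reduce items [C → num .], [E → num num num .] and shift item [C → num . c] — shift-reduce conflict.
I9 contains reduce item [C → num .] and shift item [C → num . c] — shift-reduce conflict.
I11 contains reduce item [E → C C .] and shift items [C → C C . c], [C → . num], [C → . num c] — shift-reduce conflict.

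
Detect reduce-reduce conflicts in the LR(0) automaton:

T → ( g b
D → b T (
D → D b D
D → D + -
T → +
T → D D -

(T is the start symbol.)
Augment with T' → T and build the canonical LR(0) collection (I0 = CLOSURE({[T' → . T]}), then GOTO on every symbol after a dot until no new states appear). It has 18 states:
  I0: { [D → . D + -], [D → . D b D], [D → . b T (], [T → . ( g b], [T → . +], [T → . D D -], [T' → . T] }  — shift
  I1: { [T → ( . g b] }  — shift
  I2: { [T → + .] }  — reduce
  I3: { [D → . D + -], [D → . D b D], [D → . b T (], [D → D . + -], [D → D . b D], [T → D . D -] }  — shift
  I4: { [T' → T .] }  — accept
  I5: { [D → . D + -], [D → . D b D], [D → . b T (], [D → b . T (], [T → . ( g b], [T → . +], [T → . D D -] }  — shift
  I6: { [D → b T . (] }  — shift
  I7: { [D → b T ( .] }  — reduce
  I8: { [D → D + . -] }  — shift
  I9: { [D → D . + -], [D → D . b D], [T → D D . -] }  — shift
  I10: { [D → . D + -], [D → . D b D], [D → . b T (], [D → D b . D], [D → b . T (], [T → . ( g b], [T → . +], [T → . D D -] }  — shift
  I11: { [D → . D + -], [D → . D b D], [D → . b T (], [D → D . + -], [D → D . b D], [D → D b D .], [T → D . D -] }  — shift, reduce
  I12: { [T → D D - .] }  — reduce
  I13: { [D → . D + -], [D → . D b D], [D → . b T (], [D → D b . D] }  — shift
  I14: { [D → D . + -], [D → D . b D], [D → D b D .] }  — shift, reduce
  I15: { [D → D + - .] }  — reduce
  I16: { [T → ( g . b] }  — shift
  I17: { [T → ( g b .] }  — reduce

No state contains more than one complete item.

Answer: No reduce-reduce conflicts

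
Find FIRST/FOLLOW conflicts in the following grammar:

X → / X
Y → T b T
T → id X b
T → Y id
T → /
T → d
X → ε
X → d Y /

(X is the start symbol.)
A FIRST/FOLLOW conflict occurs when a non-terminal N has a nullable alternative N → β (β ⇒* ε) and another alternative N → α with FIRST(α) ∩ FOLLOW(N) ≠ ∅: on such a lookahead the parser cannot decide between expanding α and letting N vanish via β.

Nullable non-terminals: X.

X: nullable alternative(s) X → ε; FOLLOW(X) = { $, 'b' }
  X → / X: FIRST \ {ε} = { '/' } — disjoint from FOLLOW(X)
  X → ε: FIRST \ {ε} = { } — this is the only nullable alternative, skip
  X → d Y /: FIRST \ {ε} = { 'd' } — disjoint from FOLLOW(X)

T, Y have no nullable alternative, so no FIRST/FOLLOW check is needed there.

No FIRST/FOLLOW conflicts found.

Answer: No FIRST/FOLLOW conflicts.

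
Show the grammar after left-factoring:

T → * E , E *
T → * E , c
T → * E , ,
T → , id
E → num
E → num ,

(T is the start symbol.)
Left-factoring transforms A → αβ₁ | αβ₂ into A → αA' and A' → β₁ | β₂
(α is the longest common prefix among the alternatives). Repeat until
no nonterminal has two alternatives with a common prefix.

Round 1: T has alternatives sharing prefix '* E ,'. Introduce T': T → * E , T'
  Add: T' → E *
  Add: T' → c
  Add: T' → ,

Round 2: E has alternatives sharing prefix 'num'. Introduce E': E → num E'
  Add: E' → ε
  Add: E' → ,

No remaining common prefixes — done.

Resulting grammar:
T → * E , T'
T' → E *
T' → c
T' → ,
T → , id
E → num E'
E' → ε
E' → ,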